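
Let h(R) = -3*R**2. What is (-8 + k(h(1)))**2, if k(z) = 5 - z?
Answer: 0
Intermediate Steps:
(-8 + k(h(1)))**2 = (-8 + (5 - (-3)*1**2))**2 = (-8 + (5 - (-3)))**2 = (-8 + (5 - 1*(-3)))**2 = (-8 + (5 + 3))**2 = (-8 + 8)**2 = 0**2 = 0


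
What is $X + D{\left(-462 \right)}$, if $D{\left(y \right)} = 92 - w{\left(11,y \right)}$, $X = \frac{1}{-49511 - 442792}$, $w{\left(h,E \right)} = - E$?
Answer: $- \frac{182152111}{492303} \approx -370.0$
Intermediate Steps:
$X = - \frac{1}{492303}$ ($X = \frac{1}{-492303} = - \frac{1}{492303} \approx -2.0313 \cdot 10^{-6}$)
$D{\left(y \right)} = 92 + y$ ($D{\left(y \right)} = 92 - - y = 92 + y$)
$X + D{\left(-462 \right)} = - \frac{1}{492303} + \left(92 - 462\right) = - \frac{1}{492303} - 370 = - \frac{182152111}{492303}$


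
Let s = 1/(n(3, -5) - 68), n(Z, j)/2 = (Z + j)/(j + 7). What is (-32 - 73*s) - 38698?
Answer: -2711027/70 ≈ -38729.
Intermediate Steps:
n(Z, j) = 2*(Z + j)/(7 + j) (n(Z, j) = 2*((Z + j)/(j + 7)) = 2*((Z + j)/(7 + j)) = 2*(Z + j)/(7 + j))
s = -1/70 (s = 1/(2*(3 - 5)/(7 - 5) - 68) = 1/(2*(-2)/2 - 68) = 1/(2*(½)*(-2) - 68) = 1/(-2 - 68) = 1/(-70) = -1/70 ≈ -0.014286)
(-32 - 73*s) - 38698 = (-32 - 73*(-1/70)) - 38698 = (-32 + 73/70) - 38698 = -2167/70 - 38698 = -2711027/70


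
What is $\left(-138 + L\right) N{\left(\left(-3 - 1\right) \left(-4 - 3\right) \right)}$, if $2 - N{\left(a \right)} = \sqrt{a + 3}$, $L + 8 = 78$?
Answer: $-136 + 68 \sqrt{31} \approx 242.61$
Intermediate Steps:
$L = 70$ ($L = -8 + 78 = 70$)
$N{\left(a \right)} = 2 - \sqrt{3 + a}$ ($N{\left(a \right)} = 2 - \sqrt{a + 3} = 2 - \sqrt{3 + a}$)
$\left(-138 + L\right) N{\left(\left(-3 - 1\right) \left(-4 - 3\right) \right)} = \left(-138 + 70\right) \left(2 - \sqrt{3 + \left(-3 - 1\right) \left(-4 - 3\right)}\right) = - 68 \left(2 - \sqrt{3 - -28}\right) = - 68 \left(2 - \sqrt{3 + 28}\right) = - 68 \left(2 - \sqrt{31}\right) = -136 + 68 \sqrt{31}$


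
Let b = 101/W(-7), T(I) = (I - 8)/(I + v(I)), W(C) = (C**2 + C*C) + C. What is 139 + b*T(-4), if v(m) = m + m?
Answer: 12750/91 ≈ 140.11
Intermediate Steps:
v(m) = 2*m
W(C) = C + 2*C**2 (W(C) = (C**2 + C**2) + C = 2*C**2 + C = C + 2*C**2)
T(I) = (-8 + I)/(3*I) (T(I) = (I - 8)/(I + 2*I) = (-8 + I)/((3*I)) = (-8 + I)*(1/(3*I)) = (-8 + I)/(3*I))
b = 101/91 (b = 101/((-7*(1 + 2*(-7)))) = 101/((-7*(1 - 14))) = 101/((-7*(-13))) = 101/91 ≈ 1.1099)
139 + b*T(-4) = 139 + 101*((1/3)*(-8 - 4)/(-4))/91 = 139 + 101*((1/3)*(-1/4)*(-12))/91 = 139 + (101/91)*1 = 139 + 101/91 = 12750/91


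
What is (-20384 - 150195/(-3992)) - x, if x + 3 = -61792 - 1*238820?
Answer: 1118832347/3992 ≈ 2.8027e+5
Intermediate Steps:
x = -300615 (x = -3 + (-61792 - 1*238820) = -3 + (-61792 - 238820) = -3 - 300612 = -300615)
(-20384 - 150195/(-3992)) - x = (-20384 - 150195/(-3992)) - 1*(-300615) = (-20384 - 150195*(-1)/3992) + 300615 = (-20384 - 1*(-150195/3992)) + 300615 = (-20384 + 150195/3992) + 300615 = -81222733/3992 + 300615 = 1118832347/3992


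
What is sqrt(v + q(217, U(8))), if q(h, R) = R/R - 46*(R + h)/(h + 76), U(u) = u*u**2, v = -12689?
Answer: I*sqrt(1099077574)/293 ≈ 113.15*I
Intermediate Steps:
U(u) = u**3
q(h, R) = 1 - 46*(R + h)/(76 + h)
sqrt(v + q(217, U(8))) = sqrt(-12689 + (76 - 46*8**3 - 45*217)/(76 + 217)) = sqrt(-12689 + (76 - 46*512 - 9765)/293) = sqrt(-12689 + (76 - 23552 - 9765)/293) = sqrt(-12689 + (1/293)*(-33241)) = sqrt(-12689 - 33241/293) = sqrt(-3751118/293) = I*sqrt(1099077574)/293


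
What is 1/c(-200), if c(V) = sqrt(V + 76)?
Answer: -I*sqrt(31)/62 ≈ -0.089803*I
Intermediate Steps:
c(V) = sqrt(76 + V)
1/c(-200) = 1/(sqrt(76 - 200)) = 1/(sqrt(-124)) = 1/(2*I*sqrt(31)) = -I*sqrt(31)/62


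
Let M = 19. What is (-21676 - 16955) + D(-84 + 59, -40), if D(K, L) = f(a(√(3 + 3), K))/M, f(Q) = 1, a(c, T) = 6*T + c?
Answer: -733988/19 ≈ -38631.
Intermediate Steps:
a(c, T) = c + 6*T
D(K, L) = 1/19
(-21676 - 16955) + D(-84 + 59, -40) = (-21676 - 16955) + 1/19 = -38631 + 1/19 = -733988/19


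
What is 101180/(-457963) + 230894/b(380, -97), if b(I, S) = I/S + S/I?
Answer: -3897625465259540/70438831067 ≈ -55334.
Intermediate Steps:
101180/(-457963) + 230894/b(380, -97) = 101180/(-457963) + 230894/(380/(-97) - 97/380) = 101180*(-1/457963) + 230894/(380*(-1/97) - 97*1/380) = -101180/457963 + 230894/(-380/97 - 97/380) = -101180/457963 + 230894/(-153809/36860) = -101180/457963 + 230894*(-36860/153809) = -101180/457963 - 8510752840/153809 = -3897625465259540/70438831067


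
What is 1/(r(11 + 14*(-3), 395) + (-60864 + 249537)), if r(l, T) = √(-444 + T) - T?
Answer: 188278/35448605333 - 7*I/35448605333 ≈ 5.3113e-6 - 1.9747e-10*I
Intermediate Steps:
1/(r(11 + 14*(-3), 395) + (-60864 + 249537)) = 1/((√(-444 + 395) - 1*395) + (-60864 + 249537)) = 1/((√(-49) - 395) + 188673) = 1/((7*I - 395) + 188673) = 1/((-395 + 7*I) + 188673) = 1/(188278 + 7*I) = (188278 - 7*I)/35448605333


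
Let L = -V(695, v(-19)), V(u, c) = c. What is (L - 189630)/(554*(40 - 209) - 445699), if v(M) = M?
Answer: 189611/539325 ≈ 0.35157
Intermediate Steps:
L = 19 (L = -1*(-19) = 19)
(L - 189630)/(554*(40 - 209) - 445699) = (19 - 189630)/(554*(40 - 209) - 445699) = -189611/(554*(-169) - 445699) = -189611/(-93626 - 445699) = -189611/(-539325) = -189611*(-1/539325) = 189611/539325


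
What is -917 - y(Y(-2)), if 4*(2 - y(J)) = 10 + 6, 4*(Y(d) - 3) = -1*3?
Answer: -915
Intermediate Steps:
Y(d) = 9/4 (Y(d) = 3 + (-1*3)/4 = 3 + (1/4)*(-3) = 3 - 3/4 = 9/4)
y(J) = -2 (y(J) = 2 - (10 + 6)/4 = 2 - 1/4*16 = 2 - 4 = -2)
-917 - y(Y(-2)) = -917 - 1*(-2) = -917 + 2 = -915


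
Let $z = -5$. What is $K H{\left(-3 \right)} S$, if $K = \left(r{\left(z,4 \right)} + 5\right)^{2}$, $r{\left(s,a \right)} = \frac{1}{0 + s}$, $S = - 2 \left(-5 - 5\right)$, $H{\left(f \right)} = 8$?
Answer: $\frac{18432}{5} \approx 3686.4$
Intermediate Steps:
$S = 20$ ($S = \left(-2\right) \left(-10\right) = 20$)
$r{\left(s,a \right)} = \frac{1}{s}$
$K = \frac{576}{25}$ ($K = \left(\frac{1}{-5} + 5\right)^{2} = \left(- \frac{1}{5} + 5\right)^{2} = \left(\frac{24}{5}\right)^{2} = \frac{576}{25} \approx 23.04$)
$K H{\left(-3 \right)} S = \frac{576}{25} \cdot 8 \cdot 20 = \frac{4608}{25} \cdot 20 = \frac{18432}{5}$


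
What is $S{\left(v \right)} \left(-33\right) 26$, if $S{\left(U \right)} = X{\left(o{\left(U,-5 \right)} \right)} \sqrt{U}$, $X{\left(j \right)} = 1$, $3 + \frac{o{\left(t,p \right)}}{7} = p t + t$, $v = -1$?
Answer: $- 858 i \approx - 858.0 i$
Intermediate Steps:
$o{\left(t,p \right)} = -21 + 7 t + 7 p t$ ($o{\left(t,p \right)} = -21 + 7 \left(p t + t\right) = -21 + 7 \left(t + p t\right) = -21 + \left(7 t + 7 p t\right) = -21 + 7 t + 7 p t$)
$S{\left(U \right)} = \sqrt{U}$ ($S{\left(U \right)} = 1 \sqrt{U} = \sqrt{U}$)
$S{\left(v \right)} \left(-33\right) 26 = \sqrt{-1} \left(-33\right) 26 = i \left(-33\right) 26 = - 33 i 26 = - 858 i$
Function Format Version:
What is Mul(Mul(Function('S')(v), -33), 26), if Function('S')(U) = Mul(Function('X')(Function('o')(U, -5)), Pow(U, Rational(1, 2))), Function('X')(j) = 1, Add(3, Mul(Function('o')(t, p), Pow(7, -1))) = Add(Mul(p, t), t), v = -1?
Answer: Mul(-858, I) ≈ Mul(-858.00, I)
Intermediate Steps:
Function('o')(t, p) = Add(-21, Mul(7, t), Mul(7, p, t)) (Function('o')(t, p) = Add(-21, Mul(7, Add(Mul(p, t), t))) = Add(-21, Mul(7, Add(t, Mul(p, t)))) = Add(-21, Add(Mul(7, t), Mul(7, p, t))) = Add(-21, Mul(7, t), Mul(7, p, t)))
Function('S')(U) = Pow(U, Rational(1, 2)) (Function('S')(U) = Mul(1, Pow(U, Rational(1, 2))) = Pow(U, Rational(1, 2)))
Mul(Mul(Function('S')(v), -33), 26) = Mul(Mul(Pow(-1, Rational(1, 2)), -33), 26) = Mul(Mul(I, -33), 26) = Mul(Mul(-33, I), 26) = Mul(-858, I)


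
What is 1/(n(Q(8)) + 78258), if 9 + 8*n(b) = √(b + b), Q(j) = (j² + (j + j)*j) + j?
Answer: 8/626075 ≈ 1.2778e-5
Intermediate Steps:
Q(j) = j + 3*j² (Q(j) = (j² + (2*j)*j) + j = (j² + 2*j²) + j = 3*j² + j = j + 3*j²)
n(b) = -9/8 + √2*√b/8 (n(b) = -9/8 + √(b + b)/8 = -9/8 + √(2*b)/8 = -9/8 + (√2*√b)/8 = -9/8 + √2*√b/8)
1/(n(Q(8)) + 78258) = 1/((-9/8 + √2*√(8*(1 + 3*8))/8) + 78258) = 1/((-9/8 + √2*√(8*(1 + 24))/8) + 78258) = 1/((-9/8 + √2*√(8*25)/8) + 78258) = 1/((-9/8 + √2*√200/8) + 78258) = 1/((-9/8 + √2*(10*√2)/8) + 78258) = 1/((-9/8 + 5/2) + 78258) = 1/(11/8 + 78258) = 1/(626075/8) = 8/626075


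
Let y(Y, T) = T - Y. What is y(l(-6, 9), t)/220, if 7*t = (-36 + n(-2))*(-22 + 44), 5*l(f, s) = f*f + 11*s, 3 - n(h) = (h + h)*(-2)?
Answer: -1091/1540 ≈ -0.70844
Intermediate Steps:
n(h) = 3 + 4*h (n(h) = 3 - (h + h)*(-2) = 3 - 2*h*(-2) = 3 - (-4)*h = 3 + 4*h)
l(f, s) = f**2/5 + 11*s/5 (l(f, s) = (f*f + 11*s)/5 = (f**2 + 11*s)/5 = f**2/5 + 11*s/5)
t = -902/7 (t = ((-36 + (3 + 4*(-2)))*(-22 + 44))/7 = ((-36 + (3 - 8))*22)/7 = ((-36 - 5)*22)/7 = (-41*22)/7 = (1/7)*(-902) = -902/7 ≈ -128.86)
y(l(-6, 9), t)/220 = (-902/7 - ((1/5)*(-6)**2 + (11/5)*9))/220 = (-902/7 - ((1/5)*36 + 99/5))*(1/220) = (-902/7 - (36/5 + 99/5))*(1/220) = (-902/7 - 1*27)*(1/220) = (-902/7 - 27)*(1/220) = -1091/7*1/220 = -1091/1540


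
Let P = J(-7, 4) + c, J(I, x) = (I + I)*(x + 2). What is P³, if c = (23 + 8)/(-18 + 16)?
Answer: -7880599/8 ≈ -9.8508e+5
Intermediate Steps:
J(I, x) = 2*I*(2 + x) (J(I, x) = (2*I)*(2 + x) = 2*I*(2 + x))
c = -31/2 (c = 31/(-2) = 31*(-½) = -31/2 ≈ -15.500)
P = -199/2 (P = 2*(-7)*(2 + 4) - 31/2 = 2*(-7)*6 - 31/2 = -84 - 31/2 = -199/2 ≈ -99.500)
P³ = (-199/2)³ = -7880599/8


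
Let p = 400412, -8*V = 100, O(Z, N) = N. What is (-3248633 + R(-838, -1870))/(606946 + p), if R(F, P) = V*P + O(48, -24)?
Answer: -537547/167893 ≈ -3.2017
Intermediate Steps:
V = -25/2 (V = -⅛*100 = -25/2 ≈ -12.500)
R(F, P) = -24 - 25*P/2 (R(F, P) = -25*P/2 - 24 = -24 - 25*P/2)
(-3248633 + R(-838, -1870))/(606946 + p) = (-3248633 + (-24 - 25/2*(-1870)))/(606946 + 400412) = (-3248633 + (-24 + 23375))/1007358 = (-3248633 + 23351)*(1/1007358) = -3225282*1/1007358 = -537547/167893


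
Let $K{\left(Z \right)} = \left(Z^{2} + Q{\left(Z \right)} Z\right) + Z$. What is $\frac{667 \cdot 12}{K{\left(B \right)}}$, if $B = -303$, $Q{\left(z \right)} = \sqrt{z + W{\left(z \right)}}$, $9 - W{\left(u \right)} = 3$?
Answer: $\frac{805736}{9241601} + \frac{8004 i \sqrt{33}}{9241601} \approx 0.087186 + 0.0049753 i$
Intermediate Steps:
$W{\left(u \right)} = 6$ ($W{\left(u \right)} = 9 - 3 = 6$)
$Q{\left(z \right)} = \sqrt{6 + z}$ ($Q{\left(z \right)} = \sqrt{z + 6} = \sqrt{6 + z}$)
$K{\left(Z \right)} = Z + Z^{2} + Z \sqrt{6 + Z}$ ($K{\left(Z \right)} = \left(Z^{2} + \sqrt{6 + Z} Z\right) + Z = \left(Z^{2} + Z \sqrt{6 + Z}\right) + Z = Z + Z^{2} + Z \sqrt{6 + Z}$)
$\frac{667 \cdot 12}{K{\left(B \right)}} = \frac{667 \cdot 12}{\left(-303\right) \left(1 - 303 + \sqrt{6 - 303}\right)} = \frac{8004}{\left(-303\right) \left(1 - 303 + \sqrt{-297}\right)} = \frac{8004}{\left(-303\right) \left(1 - 303 + 3 i \sqrt{33}\right)} = \frac{8004}{\left(-303\right) \left(-302 + 3 i \sqrt{33}\right)} = \frac{8004}{91506 - 909 i \sqrt{33}}$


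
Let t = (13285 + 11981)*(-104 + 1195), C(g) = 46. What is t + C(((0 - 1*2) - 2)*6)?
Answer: 27565252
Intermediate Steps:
t = 27565206 (t = 25266*1091 = 27565206)
t + C(((0 - 1*2) - 2)*6) = 27565206 + 46 = 27565252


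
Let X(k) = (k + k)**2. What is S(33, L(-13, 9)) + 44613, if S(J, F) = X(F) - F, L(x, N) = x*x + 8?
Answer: 169752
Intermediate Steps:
X(k) = 4*k**2 (X(k) = (2*k)**2 = 4*k**2)
L(x, N) = 8 + x**2 (L(x, N) = x**2 + 8 = 8 + x**2)
S(J, F) = -F + 4*F**2 (S(J, F) = 4*F**2 - F = -F + 4*F**2)
S(33, L(-13, 9)) + 44613 = (8 + (-13)**2)*(-1 + 4*(8 + (-13)**2)) + 44613 = (8 + 169)*(-1 + 4*(8 + 169)) + 44613 = 177*(-1 + 4*177) + 44613 = 177*(-1 + 708) + 44613 = 177*707 + 44613 = 125139 + 44613 = 169752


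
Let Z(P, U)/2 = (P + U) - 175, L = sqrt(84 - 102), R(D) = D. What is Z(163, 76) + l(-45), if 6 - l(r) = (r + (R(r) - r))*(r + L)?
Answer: -1891 + 135*I*sqrt(2) ≈ -1891.0 + 190.92*I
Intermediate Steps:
L = 3*I*sqrt(2) (L = sqrt(-18) = 3*I*sqrt(2) ≈ 4.2426*I)
Z(P, U) = -350 + 2*P + 2*U (Z(P, U) = 2*((P + U) - 175) = 2*(-175 + P + U) = -350 + 2*P + 2*U)
l(r) = 6 - r*(r + 3*I*sqrt(2)) (l(r) = 6 - (r + (r - r))*(r + 3*I*sqrt(2)) = 6 - (r + 0)*(r + 3*I*sqrt(2)) = 6 - r*(r + 3*I*sqrt(2)))
Z(163, 76) + l(-45) = (-350 + 2*163 + 2*76) + (6 - 1*(-45)**2 - 3*I*(-45)*sqrt(2)) = (-350 + 326 + 152) + (6 - 1*2025 + 135*I*sqrt(2)) = 128 + (6 - 2025 + 135*I*sqrt(2)) = 128 + (-2019 + 135*I*sqrt(2)) = -1891 + 135*I*sqrt(2)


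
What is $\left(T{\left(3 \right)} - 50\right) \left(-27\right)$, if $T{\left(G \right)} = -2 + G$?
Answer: $1323$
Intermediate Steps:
$\left(T{\left(3 \right)} - 50\right) \left(-27\right) = \left(\left(-2 + 3\right) - 50\right) \left(-27\right) = \left(1 - 50\right) \left(-27\right) = \left(-49\right) \left(-27\right) = 1323$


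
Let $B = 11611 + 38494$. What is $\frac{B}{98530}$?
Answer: $\frac{10021}{19706} \approx 0.50852$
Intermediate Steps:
$B = 50105$
$\frac{B}{98530} = \frac{50105}{98530} = 50105 \cdot \frac{1}{98530} = \frac{10021}{19706}$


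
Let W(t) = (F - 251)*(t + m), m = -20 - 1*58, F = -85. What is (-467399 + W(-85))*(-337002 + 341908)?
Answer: -2024367686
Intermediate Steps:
m = -78 (m = -20 - 58 = -78)
W(t) = 26208 - 336*t (W(t) = (-85 - 251)*(t - 78) = -336*(-78 + t) = 26208 - 336*t)
(-467399 + W(-85))*(-337002 + 341908) = (-467399 + (26208 - 336*(-85)))*(-337002 + 341908) = (-467399 + (26208 + 28560))*4906 = (-467399 + 54768)*4906 = -412631*4906 = -2024367686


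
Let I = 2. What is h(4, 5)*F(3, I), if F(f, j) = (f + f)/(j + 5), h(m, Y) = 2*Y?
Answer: 60/7 ≈ 8.5714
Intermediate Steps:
F(f, j) = 2*f/(5 + j) (F(f, j) = (2*f)/(5 + j) = 2*f/(5 + j))
h(4, 5)*F(3, I) = (2*5)*(2*3/(5 + 2)) = 10*(2*3/7) = 10*(2*3*(1/7)) = 10*(6/7) = 60/7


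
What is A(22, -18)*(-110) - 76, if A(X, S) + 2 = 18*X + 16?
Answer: -45176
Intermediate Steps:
A(X, S) = 14 + 18*X (A(X, S) = -2 + (18*X + 16) = -2 + (16 + 18*X) = 14 + 18*X)
A(22, -18)*(-110) - 76 = (14 + 18*22)*(-110) - 76 = (14 + 396)*(-110) - 76 = 410*(-110) - 76 = -45100 - 76 = -45176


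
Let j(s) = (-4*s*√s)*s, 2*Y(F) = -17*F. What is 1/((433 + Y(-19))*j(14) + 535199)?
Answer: -76457/393556337545 - 9512*√14/56222333935 ≈ -8.2731e-7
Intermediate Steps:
Y(F) = -17*F/2 (Y(F) = (-17*F)/2 = -17*F/2)
j(s) = -4*s^(5/2) (j(s) = (-4*s^(3/2))*s = -4*s^(5/2))
1/((433 + Y(-19))*j(14) + 535199) = 1/((433 - 17/2*(-19))*(-784*√14) + 535199) = 1/((433 + 323/2)*(-784*√14) + 535199) = 1/(1189*(-784*√14)/2 + 535199) = 1/(-466088*√14 + 535199) = 1/(535199 - 466088*√14)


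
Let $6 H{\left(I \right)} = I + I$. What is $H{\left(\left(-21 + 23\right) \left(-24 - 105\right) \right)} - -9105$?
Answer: $9019$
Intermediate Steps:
$H{\left(I \right)} = \frac{I}{3}$ ($H{\left(I \right)} = \frac{I + I}{6} = \frac{2 I}{6} = \frac{I}{3}$)
$H{\left(\left(-21 + 23\right) \left(-24 - 105\right) \right)} - -9105 = \frac{\left(-21 + 23\right) \left(-24 - 105\right)}{3} - -9105 = \frac{2 \left(-129\right)}{3} + 9105 = \frac{1}{3} \left(-258\right) + 9105 = -86 + 9105 = 9019$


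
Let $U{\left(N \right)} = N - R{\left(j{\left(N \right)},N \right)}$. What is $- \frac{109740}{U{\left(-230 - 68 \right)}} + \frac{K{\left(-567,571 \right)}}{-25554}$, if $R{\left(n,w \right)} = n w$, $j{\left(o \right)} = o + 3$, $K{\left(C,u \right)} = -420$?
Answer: $\frac{118389305}{93919468} \approx 1.2605$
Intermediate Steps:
$j{\left(o \right)} = 3 + o$
$U{\left(N \right)} = N - N \left(3 + N\right)$ ($U{\left(N \right)} = N - \left(3 + N\right) N = N - N \left(3 + N\right)$)
$- \frac{109740}{U{\left(-230 - 68 \right)}} + \frac{K{\left(-567,571 \right)}}{-25554} = - \frac{109740}{\left(-230 - 68\right) \left(-2 - \left(-230 - 68\right)\right)} - \frac{420}{-25554} = - \frac{109740}{\left(-230 - 68\right) \left(-2 - \left(-230 - 68\right)\right)} - - \frac{70}{4259} = - \frac{109740}{\left(-298\right) \left(-2 - -298\right)} + \frac{70}{4259} = - \frac{109740}{\left(-298\right) \left(-2 + 298\right)} + \frac{70}{4259} = - \frac{109740}{\left(-298\right) 296} + \frac{70}{4259} = - \frac{109740}{-88208} + \frac{70}{4259} = \left(-109740\right) \left(- \frac{1}{88208}\right) + \frac{70}{4259} = \frac{27435}{22052} + \frac{70}{4259} = \frac{118389305}{93919468}$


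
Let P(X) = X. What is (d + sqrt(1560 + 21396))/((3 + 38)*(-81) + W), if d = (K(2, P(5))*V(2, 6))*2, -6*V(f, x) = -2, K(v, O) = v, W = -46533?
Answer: -2/74781 - sqrt(5739)/24927 ≈ -0.0030659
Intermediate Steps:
V(f, x) = 1/3 (V(f, x) = -1/6*(-2) = 1/3)
d = 4/3 (d = (2*(1/3))*2 = (2/3)*2 = 4/3 ≈ 1.3333)
(d + sqrt(1560 + 21396))/((3 + 38)*(-81) + W) = (4/3 + sqrt(1560 + 21396))/((3 + 38)*(-81) - 46533) = (4/3 + sqrt(22956))/(41*(-81) - 46533) = (4/3 + 2*sqrt(5739))/(-3321 - 46533) = (4/3 + 2*sqrt(5739))/(-49854) = (4/3 + 2*sqrt(5739))*(-1/49854) = -2/74781 - sqrt(5739)/24927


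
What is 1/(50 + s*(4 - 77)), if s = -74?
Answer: 1/5452 ≈ 0.00018342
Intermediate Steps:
1/(50 + s*(4 - 77)) = 1/(50 - 74*(4 - 77)) = 1/(50 - 74*(-73)) = 1/(50 + 5402) = 1/5452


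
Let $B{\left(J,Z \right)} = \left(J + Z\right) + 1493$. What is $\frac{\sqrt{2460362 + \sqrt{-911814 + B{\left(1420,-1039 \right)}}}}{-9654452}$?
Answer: $- \frac{\sqrt{2460362 + 2 i \sqrt{227485}}}{9654452} \approx -0.00016247 - 3.1496 \cdot 10^{-8} i$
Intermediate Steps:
$B{\left(J,Z \right)} = 1493 + J + Z$
$\frac{\sqrt{2460362 + \sqrt{-911814 + B{\left(1420,-1039 \right)}}}}{-9654452} = \frac{\sqrt{2460362 + \sqrt{-911814 + \left(1493 + 1420 - 1039\right)}}}{-9654452} = \sqrt{2460362 + \sqrt{-911814 + 1874}} \left(- \frac{1}{9654452}\right) = \sqrt{2460362 + \sqrt{-909940}} \left(- \frac{1}{9654452}\right) = \sqrt{2460362 + 2 i \sqrt{227485}} \left(- \frac{1}{9654452}\right) = - \frac{\sqrt{2460362 + 2 i \sqrt{227485}}}{9654452}$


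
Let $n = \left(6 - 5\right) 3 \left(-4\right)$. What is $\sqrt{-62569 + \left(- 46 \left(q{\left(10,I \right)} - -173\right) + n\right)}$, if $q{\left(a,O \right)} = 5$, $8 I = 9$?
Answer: $i \sqrt{70769} \approx 266.02 i$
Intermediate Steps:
$I = \frac{9}{8}$ ($I = \frac{1}{8} \cdot 9 = \frac{9}{8} \approx 1.125$)
$n = -12$ ($n = 1 \left(-12\right) = -12$)
$\sqrt{-62569 + \left(- 46 \left(q{\left(10,I \right)} - -173\right) + n\right)} = \sqrt{-62569 - \left(12 + 46 \left(5 - -173\right)\right)} = \sqrt{-62569 - \left(12 + 46 \left(5 + 173\right)\right)} = \sqrt{-62569 - 8200} = \sqrt{-70769} = i \sqrt{70769}$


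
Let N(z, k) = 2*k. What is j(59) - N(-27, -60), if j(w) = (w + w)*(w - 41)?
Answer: 2244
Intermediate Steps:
j(w) = 2*w*(-41 + w) (j(w) = (2*w)*(-41 + w) = 2*w*(-41 + w))
j(59) - N(-27, -60) = 2*59*(-41 + 59) - 2*(-60) = 2*59*18 - 1*(-120) = 2124 + 120 = 2244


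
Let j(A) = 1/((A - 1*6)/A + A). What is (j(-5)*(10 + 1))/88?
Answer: -5/112 ≈ -0.044643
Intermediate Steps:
j(A) = 1/(A + (-6 + A)/A) (j(A) = 1/((A - 6)/A + A) = 1/((-6 + A)/A + A) = 1/(A + (-6 + A)/A))
(j(-5)*(10 + 1))/88 = ((-5/(-6 - 5 + (-5)²))*(10 + 1))/88 = (-5/(-6 - 5 + 25)*11)*(1/88) = (-5/14*11)*(1/88) = (-5*1/14*11)*(1/88) = -5/14*11*(1/88) = -55/14*1/88 = -5/112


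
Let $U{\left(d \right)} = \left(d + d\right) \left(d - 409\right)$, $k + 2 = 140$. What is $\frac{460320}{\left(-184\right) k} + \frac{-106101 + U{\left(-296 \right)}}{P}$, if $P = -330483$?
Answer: $- \frac{1111329327}{58275169} \approx -19.07$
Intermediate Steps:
$k = 138$ ($k = -2 + 140 = 138$)
$U{\left(d \right)} = 2 d \left(-409 + d\right)$
$\frac{460320}{\left(-184\right) k} + \frac{-106101 + U{\left(-296 \right)}}{P} = \frac{460320}{\left(-184\right) 138} + \frac{-106101 + 2 \left(-296\right) \left(-409 - 296\right)}{-330483} = \frac{460320}{-25392} + \left(-106101 + 2 \left(-296\right) \left(-705\right)\right) \left(- \frac{1}{330483}\right) = 460320 \left(- \frac{1}{25392}\right) + \left(-106101 + 417360\right) \left(- \frac{1}{330483}\right) = - \frac{9590}{529} + 311259 \left(- \frac{1}{330483}\right) = - \frac{9590}{529} - \frac{103753}{110161} = - \frac{1111329327}{58275169}$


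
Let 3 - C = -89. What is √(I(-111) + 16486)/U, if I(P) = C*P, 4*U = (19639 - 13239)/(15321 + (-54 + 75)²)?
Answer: 7881*√6274/800 ≈ 780.30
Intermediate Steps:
U = 800/7881 (U = ((19639 - 13239)/(15321 + (-54 + 75)²))/4 = (6400/(15321 + 21²))/4 = (6400/(15321 + 441))/4 = (6400/15762)/4 = (6400*(1/15762))/4 = (¼)*(3200/7881) = 800/7881 ≈ 0.10151)
C = 92 (C = 3 - 1*(-89) = 3 + 89 = 92)
I(P) = 92*P
√(I(-111) + 16486)/U = √(92*(-111) + 16486)/(800/7881) = √(-10212 + 16486)*(7881/800) = √6274*(7881/800) = 7881*√6274/800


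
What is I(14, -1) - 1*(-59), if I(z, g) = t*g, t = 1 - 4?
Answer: 62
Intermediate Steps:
t = -3
I(z, g) = -3*g
I(14, -1) - 1*(-59) = -3*(-1) - 1*(-59) = 3 + 59 = 62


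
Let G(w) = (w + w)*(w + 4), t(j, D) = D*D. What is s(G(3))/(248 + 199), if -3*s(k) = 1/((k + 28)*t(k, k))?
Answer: -1/165586680 ≈ -6.0391e-9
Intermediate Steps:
t(j, D) = D²
G(w) = 2*w*(4 + w) (G(w) = (2*w)*(4 + w) = 2*w*(4 + w))
s(k) = -1/(3*k²*(28 + k)) (s(k) = -1/(3*(k + 28)*(k²)) = -1/(3*(28 + k)*k²) = -1/(3*k²*(28 + k)))
s(G(3))/(248 + 199) = (-1/(3*(2*3*(4 + 3))²*(28 + 2*3*(4 + 3))))/(248 + 199) = -1/(3*(2*3*7)²*(28 + 2*3*7))/447 = -⅓/(42²*(28 + 42))*(1/447) = -⅓*1/1764/70*(1/447) = -⅓*1/1764*1/70*(1/447) = -1/370440*1/447 = -1/165586680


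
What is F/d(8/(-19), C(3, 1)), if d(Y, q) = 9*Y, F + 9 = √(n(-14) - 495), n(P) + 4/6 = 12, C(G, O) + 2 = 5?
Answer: 19/8 - 19*I*√4353/216 ≈ 2.375 - 5.8036*I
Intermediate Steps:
C(G, O) = 3 (C(G, O) = -2 + 5 = 3)
n(P) = 34/3 (n(P) = -⅔ + 12 = 34/3)
F = -9 + I*√4353/3 (F = -9 + √(34/3 - 495) = -9 + √(-1451/3) = -9 + I*√4353/3 ≈ -9.0 + 21.992*I)
F/d(8/(-19), C(3, 1)) = (-9 + I*√4353/3)/((9*(8/(-19)))) = (-9 + I*√4353/3)/((9*(8*(-1/19)))) = (-9 + I*√4353/3)/((9*(-8/19))) = (-9 + I*√4353/3)/(-72/19) = (-9 + I*√4353/3)*(-19/72) = 19/8 - 19*I*√4353/216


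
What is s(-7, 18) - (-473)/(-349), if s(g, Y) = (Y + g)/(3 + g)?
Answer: -5731/1396 ≈ -4.1053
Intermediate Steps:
s(g, Y) = (Y + g)/(3 + g)
s(-7, 18) - (-473)/(-349) = (18 - 7)/(3 - 7) - (-473)/(-349) = 11/(-4) - (-473)*(-1)/349 = -¼*11 - 1*473/349 = -11/4 - 473/349 = -5731/1396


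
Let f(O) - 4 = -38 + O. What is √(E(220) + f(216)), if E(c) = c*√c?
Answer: √(182 + 440*√55) ≈ 58.695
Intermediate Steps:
E(c) = c^(3/2)
f(O) = -34 + O (f(O) = 4 + (-38 + O) = -34 + O)
√(E(220) + f(216)) = √(220^(3/2) + (-34 + 216)) = √(440*√55 + 182) = √(182 + 440*√55)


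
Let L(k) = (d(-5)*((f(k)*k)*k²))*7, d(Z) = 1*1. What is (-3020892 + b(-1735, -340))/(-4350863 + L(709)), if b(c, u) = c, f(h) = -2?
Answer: 3022627/4993962469 ≈ 0.00060526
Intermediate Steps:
d(Z) = 1
L(k) = -14*k³ (L(k) = (1*((-2*k)*k²))*7 = (1*(-2*k³))*7 = -2*k³*7 = -14*k³)
(-3020892 + b(-1735, -340))/(-4350863 + L(709)) = (-3020892 - 1735)/(-4350863 - 14*709³) = -3022627/(-4350863 - 14*356400829) = -3022627/(-4350863 - 4989611606) = -3022627/(-4993962469) = -3022627*(-1/4993962469) = 3022627/4993962469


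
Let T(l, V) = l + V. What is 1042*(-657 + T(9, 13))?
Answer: -661670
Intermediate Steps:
T(l, V) = V + l
1042*(-657 + T(9, 13)) = 1042*(-657 + (13 + 9)) = 1042*(-657 + 22) = 1042*(-635) = -661670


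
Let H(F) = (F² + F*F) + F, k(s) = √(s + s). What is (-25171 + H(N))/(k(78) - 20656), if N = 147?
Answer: -93953816/106667545 - 9097*√39/106667545 ≈ -0.88134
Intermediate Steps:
k(s) = √2*√s (k(s) = √(2*s) = √2*√s)
H(F) = F + 2*F² (H(F) = (F² + F²) + F = 2*F² + F = F + 2*F²)
(-25171 + H(N))/(k(78) - 20656) = (-25171 + 147*(1 + 2*147))/(√2*√78 - 20656) = (-25171 + 147*(1 + 294))/(2*√39 - 20656) = (-25171 + 147*295)/(-20656 + 2*√39) = (-25171 + 43365)/(-20656 + 2*√39) = 18194/(-20656 + 2*√39)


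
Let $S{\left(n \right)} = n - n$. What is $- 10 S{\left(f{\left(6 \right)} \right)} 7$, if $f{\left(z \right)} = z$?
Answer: $0$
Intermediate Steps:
$S{\left(n \right)} = 0$
$- 10 S{\left(f{\left(6 \right)} \right)} 7 = \left(-10\right) 0 \cdot 7 = 0 \cdot 7 = 0$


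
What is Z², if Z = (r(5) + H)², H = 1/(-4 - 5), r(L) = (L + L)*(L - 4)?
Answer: 62742241/6561 ≈ 9562.9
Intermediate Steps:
r(L) = 2*L*(-4 + L) (r(L) = (2*L)*(-4 + L) = 2*L*(-4 + L))
H = -⅑ (H = 1/(-9) = -⅑ ≈ -0.11111)
Z = 7921/81 (Z = (2*5*(-4 + 5) - ⅑)² = (2*5*1 - ⅑)² = (10 - ⅑)² = (89/9)² = 7921/81 ≈ 97.790)
Z² = (7921/81)² = 62742241/6561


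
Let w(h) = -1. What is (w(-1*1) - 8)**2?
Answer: 81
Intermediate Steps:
(w(-1*1) - 8)**2 = (-1 - 8)**2 = (-9)**2 = 81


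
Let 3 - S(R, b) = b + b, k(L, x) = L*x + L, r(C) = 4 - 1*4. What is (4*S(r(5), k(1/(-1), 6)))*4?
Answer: 272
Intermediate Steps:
r(C) = 0 (r(C) = 4 - 4 = 0)
k(L, x) = L + L*x
S(R, b) = 3 - 2*b (S(R, b) = 3 - (b + b) = 3 - 2*b)
(4*S(r(5), k(1/(-1), 6)))*4 = (4*(3 - 2*(1 + 6)/(-1)))*4 = (4*(3 - (-2)*7))*4 = (4*(3 - 2*(-7)))*4 = (4*(3 + 14))*4 = (4*17)*4 = 68*4 = 272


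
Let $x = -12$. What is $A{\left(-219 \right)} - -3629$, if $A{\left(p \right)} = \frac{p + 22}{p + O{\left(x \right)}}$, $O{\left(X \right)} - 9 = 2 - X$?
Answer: $\frac{711481}{196} \approx 3630.0$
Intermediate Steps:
$O{\left(X \right)} = 11 - X$ ($O{\left(X \right)} = 9 - \left(-2 + X\right) = 11 - X$)
$A{\left(p \right)} = \frac{22 + p}{23 + p}$ ($A{\left(p \right)} = \frac{p + 22}{p + \left(11 - -12\right)} = \frac{22 + p}{p + \left(11 + 12\right)} = \frac{22 + p}{p + 23} = \frac{22 + p}{23 + p}$)
$A{\left(-219 \right)} - -3629 = \frac{22 - 219}{23 - 219} - -3629 = \frac{1}{-196} \left(-197\right) + 3629 = \left(- \frac{1}{196}\right) \left(-197\right) + 3629 = \frac{197}{196} + 3629 = \frac{711481}{196}$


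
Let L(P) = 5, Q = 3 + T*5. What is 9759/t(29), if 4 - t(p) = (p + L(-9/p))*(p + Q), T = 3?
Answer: -9759/1594 ≈ -6.1223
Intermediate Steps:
Q = 18 (Q = 3 + 3*5 = 3 + 15 = 18)
t(p) = 4 - (5 + p)*(18 + p) (t(p) = 4 - (p + 5)*(p + 18) = 4 - (5 + p)*(18 + p))
9759/t(29) = 9759/(-86 - 1*29**2 - 23*29) = 9759/(-86 - 1*841 - 667) = 9759/(-86 - 841 - 667) = 9759/(-1594) = 9759*(-1/1594) = -9759/1594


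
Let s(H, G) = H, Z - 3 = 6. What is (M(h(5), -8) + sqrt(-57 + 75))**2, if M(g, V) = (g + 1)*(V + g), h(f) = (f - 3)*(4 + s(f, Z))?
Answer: 36118 + 1140*sqrt(2) ≈ 37730.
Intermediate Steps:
Z = 9 (Z = 3 + 6 = 9)
h(f) = (-3 + f)*(4 + f) (h(f) = (f - 3)*(4 + f) = (-3 + f)*(4 + f))
M(g, V) = (1 + g)*(V + g)
(M(h(5), -8) + sqrt(-57 + 75))**2 = ((-8 + (-12 + 5 + 5**2) + (-12 + 5 + 5**2)**2 - 8*(-12 + 5 + 5**2)) + sqrt(-57 + 75))**2 = ((-8 + (-12 + 5 + 25) + (-12 + 5 + 25)**2 - 8*(-12 + 5 + 25)) + sqrt(18))**2 = ((-8 + 18 + 18**2 - 8*18) + 3*sqrt(2))**2 = ((-8 + 18 + 324 - 144) + 3*sqrt(2))**2 = (190 + 3*sqrt(2))**2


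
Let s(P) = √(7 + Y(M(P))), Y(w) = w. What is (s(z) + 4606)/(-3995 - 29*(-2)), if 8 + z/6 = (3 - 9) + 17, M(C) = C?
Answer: -4611/3937 ≈ -1.1712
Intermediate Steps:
z = 18 (z = -48 + 6*((3 - 9) + 17) = -48 + 6*(-6 + 17) = -48 + 6*11 = -48 + 66 = 18)
s(P) = √(7 + P)
(s(z) + 4606)/(-3995 - 29*(-2)) = (√(7 + 18) + 4606)/(-3995 - 29*(-2)) = (√25 + 4606)/(-3995 + 58) = (5 + 4606)/(-3937) = 4611*(-1/3937) = -4611/3937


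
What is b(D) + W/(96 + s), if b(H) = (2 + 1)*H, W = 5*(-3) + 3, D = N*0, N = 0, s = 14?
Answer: -6/55 ≈ -0.10909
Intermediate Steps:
D = 0 (D = 0*0 = 0)
W = -12 (W = -15 + 3 = -12)
b(H) = 3*H
b(D) + W/(96 + s) = 3*0 - 12/(96 + 14) = 0 - 12/110 = 0 + (1/110)*(-12) = 0 - 6/55 = -6/55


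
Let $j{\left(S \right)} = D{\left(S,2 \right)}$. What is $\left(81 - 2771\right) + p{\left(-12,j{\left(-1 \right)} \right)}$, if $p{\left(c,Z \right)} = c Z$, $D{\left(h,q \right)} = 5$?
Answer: $-2750$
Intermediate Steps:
$j{\left(S \right)} = 5$
$p{\left(c,Z \right)} = Z c$
$\left(81 - 2771\right) + p{\left(-12,j{\left(-1 \right)} \right)} = \left(81 - 2771\right) + 5 \left(-12\right) = -2690 - 60 = -2750$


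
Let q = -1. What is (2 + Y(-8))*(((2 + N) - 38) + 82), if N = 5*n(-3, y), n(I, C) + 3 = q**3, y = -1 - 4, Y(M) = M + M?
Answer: -364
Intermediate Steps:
Y(M) = 2*M
y = -5
n(I, C) = -4 (n(I, C) = -3 + (-1)**3 = -3 - 1 = -4)
N = -20 (N = 5*(-4) = -20)
(2 + Y(-8))*(((2 + N) - 38) + 82) = (2 + 2*(-8))*(((2 - 20) - 38) + 82) = (2 - 16)*((-18 - 38) + 82) = -14*(-56 + 82) = -14*26 = -364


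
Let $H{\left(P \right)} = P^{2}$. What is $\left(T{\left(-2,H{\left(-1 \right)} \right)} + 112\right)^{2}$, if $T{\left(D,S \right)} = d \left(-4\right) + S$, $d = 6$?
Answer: $7921$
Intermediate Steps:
$T{\left(D,S \right)} = -24 + S$ ($T{\left(D,S \right)} = 6 \left(-4\right) + S = -24 + S$)
$\left(T{\left(-2,H{\left(-1 \right)} \right)} + 112\right)^{2} = \left(\left(-24 + \left(-1\right)^{2}\right) + 112\right)^{2} = \left(\left(-24 + 1\right) + 112\right)^{2} = \left(-23 + 112\right)^{2} = 89^{2} = 7921$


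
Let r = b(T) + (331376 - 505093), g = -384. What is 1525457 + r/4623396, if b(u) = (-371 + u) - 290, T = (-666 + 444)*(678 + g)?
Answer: 1175465258721/770566 ≈ 1.5255e+6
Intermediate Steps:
T = -65268 (T = (-666 + 444)*(678 - 384) = -222*294 = -65268)
b(u) = -661 + u
r = -239646 (r = (-661 - 65268) + (331376 - 505093) = -65929 - 173717 = -239646)
1525457 + r/4623396 = 1525457 - 239646/4623396 = 1525457 - 239646*1/4623396 = 1525457 - 39941/770566 = 1175465258721/770566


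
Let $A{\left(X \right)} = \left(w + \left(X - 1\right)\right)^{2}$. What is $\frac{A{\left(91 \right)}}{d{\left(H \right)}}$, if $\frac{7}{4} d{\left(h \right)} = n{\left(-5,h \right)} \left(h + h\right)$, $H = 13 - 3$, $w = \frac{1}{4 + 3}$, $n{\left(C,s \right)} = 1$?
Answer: $\frac{398161}{560} \approx 711.0$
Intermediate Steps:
$w = \frac{1}{7} \approx 0.14286$
$A{\left(X \right)} = \left(- \frac{6}{7} + X\right)^{2}$ ($A{\left(X \right)} = \left(\frac{1}{7} + \left(X - 1\right)\right)^{2} = \left(\frac{1}{7} + \left(-1 + X\right)\right)^{2} = \left(- \frac{6}{7} + X\right)^{2}$)
$H = 10$ ($H = 13 - 3 = 10$)
$d{\left(h \right)} = \frac{8 h}{7}$ ($d{\left(h \right)} = \frac{4 \cdot 1 \left(h + h\right)}{7} = \frac{4 \cdot 1 \cdot 2 h}{7} = \frac{4 \cdot 2 h}{7} = \frac{8 h}{7}$)
$\frac{A{\left(91 \right)}}{d{\left(H \right)}} = \frac{\frac{1}{49} \left(-6 + 7 \cdot 91\right)^{2}}{\frac{8}{7} \cdot 10} = \frac{\frac{1}{49} \left(-6 + 637\right)^{2}}{\frac{80}{7}} = \frac{631^{2}}{49} \cdot \frac{7}{80} = \frac{1}{49} \cdot 398161 \cdot \frac{7}{80} = \frac{398161}{49} \cdot \frac{7}{80} = \frac{398161}{560}$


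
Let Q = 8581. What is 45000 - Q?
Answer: 36419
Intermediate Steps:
45000 - Q = 45000 - 1*8581 = 45000 - 8581 = 36419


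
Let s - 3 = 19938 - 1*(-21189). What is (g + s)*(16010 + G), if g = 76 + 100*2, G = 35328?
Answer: 2125701228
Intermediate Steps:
s = 41130 (s = 3 + (19938 - 1*(-21189)) = 3 + (19938 + 21189) = 3 + 41127 = 41130)
g = 276 (g = 76 + 200 = 276)
(g + s)*(16010 + G) = (276 + 41130)*(16010 + 35328) = 41406*51338 = 2125701228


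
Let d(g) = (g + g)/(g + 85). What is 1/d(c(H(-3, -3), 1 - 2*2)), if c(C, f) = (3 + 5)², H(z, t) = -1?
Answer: 149/128 ≈ 1.1641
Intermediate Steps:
c(C, f) = 64 (c(C, f) = 8² = 64)
d(g) = 2*g/(85 + g) (d(g) = (2*g)/(85 + g) = 2*g/(85 + g))
1/d(c(H(-3, -3), 1 - 2*2)) = 1/(2*64/(85 + 64)) = 1/(2*64/149) = 1/(2*64*(1/149)) = 1/(128/149) = 149/128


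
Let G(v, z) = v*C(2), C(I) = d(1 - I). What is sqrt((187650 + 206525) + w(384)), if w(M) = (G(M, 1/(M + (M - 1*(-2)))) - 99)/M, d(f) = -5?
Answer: sqrt(100907454)/16 ≈ 627.83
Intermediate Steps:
C(I) = -5
G(v, z) = -5*v (G(v, z) = v*(-5) = -5*v)
w(M) = (-99 - 5*M)/M (w(M) = (-5*M - 99)/M = (-99 - 5*M)/M)
sqrt((187650 + 206525) + w(384)) = sqrt((187650 + 206525) + (-5 - 99/384)) = sqrt(394175 + (-5 - 99*1/384)) = sqrt(394175 + (-5 - 33/128)) = sqrt(394175 - 673/128) = sqrt(50453727/128) = sqrt(100907454)/16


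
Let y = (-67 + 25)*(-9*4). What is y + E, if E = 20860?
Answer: 22372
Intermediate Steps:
y = 1512 (y = -42*(-36) = 1512)
y + E = 1512 + 20860 = 22372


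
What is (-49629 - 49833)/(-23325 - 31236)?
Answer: 33154/18187 ≈ 1.8230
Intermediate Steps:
(-49629 - 49833)/(-23325 - 31236) = -99462/(-54561) = -99462*(-1/54561) = 33154/18187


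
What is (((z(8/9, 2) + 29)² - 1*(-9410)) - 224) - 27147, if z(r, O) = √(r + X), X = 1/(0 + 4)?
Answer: -616279/36 + 29*√41/3 ≈ -17057.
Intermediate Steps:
X = ¼ (X = 1/4 = ¼ ≈ 0.25000)
z(r, O) = √(¼ + r) (z(r, O) = √(r + ¼) = √(¼ + r))
(((z(8/9, 2) + 29)² - 1*(-9410)) - 224) - 27147 = (((√(1 + 4*(8/9))/2 + 29)² - 1*(-9410)) - 224) - 27147 = (((√(1 + 4*(8*(⅑)))/2 + 29)² + 9410) - 224) - 27147 = (((√(1 + 4*(8/9))/2 + 29)² + 9410) - 224) - 27147 = (((√(1 + 32/9)/2 + 29)² + 9410) - 224) - 27147 = (((√(41/9)/2 + 29)² + 9410) - 224) - 27147 = ((((√41/3)/2 + 29)² + 9410) - 224) - 27147 = (((√41/6 + 29)² + 9410) - 224) - 27147 = (((29 + √41/6)² + 9410) - 224) - 27147 = ((9410 + (29 + √41/6)²) - 224) - 27147 = (9186 + (29 + √41/6)²) - 27147 = -17961 + (29 + √41/6)²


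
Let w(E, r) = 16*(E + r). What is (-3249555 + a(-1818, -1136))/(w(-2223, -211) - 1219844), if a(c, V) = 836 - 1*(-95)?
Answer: 812156/314697 ≈ 2.5808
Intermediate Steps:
w(E, r) = 16*E + 16*r
a(c, V) = 931 (a(c, V) = 836 + 95 = 931)
(-3249555 + a(-1818, -1136))/(w(-2223, -211) - 1219844) = (-3249555 + 931)/((16*(-2223) + 16*(-211)) - 1219844) = -3248624/((-35568 - 3376) - 1219844) = -3248624/(-38944 - 1219844) = -3248624/(-1258788) = -3248624*(-1/1258788) = 812156/314697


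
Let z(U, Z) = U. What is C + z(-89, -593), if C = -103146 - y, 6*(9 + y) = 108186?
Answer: -121257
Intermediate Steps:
y = 18022 (y = -9 + (⅙)*108186 = -9 + 18031 = 18022)
C = -121168 (C = -103146 - 1*18022 = -103146 - 18022 = -121168)
C + z(-89, -593) = -121168 - 89 = -121257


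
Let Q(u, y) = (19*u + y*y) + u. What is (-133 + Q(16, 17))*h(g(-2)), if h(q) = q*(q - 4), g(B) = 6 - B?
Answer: 15232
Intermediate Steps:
h(q) = q*(-4 + q)
Q(u, y) = y**2 + 20*u (Q(u, y) = (19*u + y**2) + u = (y**2 + 19*u) + u = y**2 + 20*u)
(-133 + Q(16, 17))*h(g(-2)) = (-133 + (17**2 + 20*16))*((6 - 1*(-2))*(-4 + (6 - 1*(-2)))) = (-133 + (289 + 320))*((6 + 2)*(-4 + (6 + 2))) = (-133 + 609)*(8*(-4 + 8)) = 476*(8*4) = 476*32 = 15232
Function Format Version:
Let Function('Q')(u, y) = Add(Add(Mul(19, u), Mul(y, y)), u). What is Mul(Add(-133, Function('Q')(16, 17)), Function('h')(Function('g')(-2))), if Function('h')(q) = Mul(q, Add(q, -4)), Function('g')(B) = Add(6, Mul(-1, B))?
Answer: 15232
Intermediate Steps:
Function('h')(q) = Mul(q, Add(-4, q))
Function('Q')(u, y) = Add(Pow(y, 2), Mul(20, u)) (Function('Q')(u, y) = Add(Add(Mul(19, u), Pow(y, 2)), u) = Add(Add(Pow(y, 2), Mul(19, u)), u) = Add(Pow(y, 2), Mul(20, u)))
Mul(Add(-133, Function('Q')(16, 17)), Function('h')(Function('g')(-2))) = Mul(Add(-133, Add(Pow(17, 2), Mul(20, 16))), Mul(Add(6, Mul(-1, -2)), Add(-4, Add(6, Mul(-1, -2))))) = Mul(Add(-133, Add(289, 320)), Mul(Add(6, 2), Add(-4, Add(6, 2)))) = Mul(Add(-133, 609), Mul(8, Add(-4, 8))) = Mul(476, Mul(8, 4)) = Mul(476, 32) = 15232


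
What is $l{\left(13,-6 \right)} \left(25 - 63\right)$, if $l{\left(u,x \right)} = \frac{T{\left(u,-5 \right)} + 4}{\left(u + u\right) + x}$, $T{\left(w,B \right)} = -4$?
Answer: $0$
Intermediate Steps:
$l{\left(u,x \right)} = 0$ ($l{\left(u,x \right)} = \frac{-4 + 4}{\left(u + u\right) + x} = \frac{0}{2 u + x} = \frac{0}{x + 2 u} = 0$)
$l{\left(13,-6 \right)} \left(25 - 63\right) = 0 \left(25 - 63\right) = 0 \left(-38\right) = 0$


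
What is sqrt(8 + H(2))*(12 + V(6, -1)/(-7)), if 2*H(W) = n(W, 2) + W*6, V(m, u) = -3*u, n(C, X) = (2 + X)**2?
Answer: 81*sqrt(22)/7 ≈ 54.275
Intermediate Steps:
H(W) = 8 + 3*W (H(W) = ((2 + 2)**2 + W*6)/2 = (4**2 + 6*W)/2 = (16 + 6*W)/2 = 8 + 3*W)
sqrt(8 + H(2))*(12 + V(6, -1)/(-7)) = sqrt(8 + (8 + 3*2))*(12 - 3*(-1)/(-7)) = sqrt(8 + (8 + 6))*(12 + 3*(-1/7)) = sqrt(8 + 14)*(12 - 3/7) = sqrt(22)*(81/7) = 81*sqrt(22)/7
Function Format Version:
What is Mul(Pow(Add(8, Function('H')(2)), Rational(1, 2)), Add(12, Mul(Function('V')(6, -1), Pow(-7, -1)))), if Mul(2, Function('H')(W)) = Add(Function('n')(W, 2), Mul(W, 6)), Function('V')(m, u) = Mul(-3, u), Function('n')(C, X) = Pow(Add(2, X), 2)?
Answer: Mul(Rational(81, 7), Pow(22, Rational(1, 2))) ≈ 54.275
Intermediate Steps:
Function('H')(W) = Add(8, Mul(3, W)) (Function('H')(W) = Mul(Rational(1, 2), Add(Pow(Add(2, 2), 2), Mul(W, 6))) = Mul(Rational(1, 2), Add(Pow(4, 2), Mul(6, W))) = Mul(Rational(1, 2), Add(16, Mul(6, W))) = Add(8, Mul(3, W)))
Mul(Pow(Add(8, Function('H')(2)), Rational(1, 2)), Add(12, Mul(Function('V')(6, -1), Pow(-7, -1)))) = Mul(Pow(Add(8, Add(8, Mul(3, 2))), Rational(1, 2)), Add(12, Mul(Mul(-3, -1), Pow(-7, -1)))) = Mul(Pow(Add(8, Add(8, 6)), Rational(1, 2)), Add(12, Mul(3, Rational(-1, 7)))) = Mul(Pow(Add(8, 14), Rational(1, 2)), Add(12, Rational(-3, 7))) = Mul(Pow(22, Rational(1, 2)), Rational(81, 7)) = Mul(Rational(81, 7), Pow(22, Rational(1, 2)))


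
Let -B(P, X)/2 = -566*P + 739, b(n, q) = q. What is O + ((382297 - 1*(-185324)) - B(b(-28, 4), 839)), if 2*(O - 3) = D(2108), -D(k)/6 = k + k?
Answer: 551926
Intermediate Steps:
D(k) = -12*k (D(k) = -6*(k + k) = -12*k)
B(P, X) = -1478 + 1132*P (B(P, X) = -2*(-566*P + 739) = -2*(739 - 566*P) = -1478 + 1132*P)
O = -12645 (O = 3 + (-12*2108)/2 = 3 + (1/2)*(-25296) = 3 - 12648 = -12645)
O + ((382297 - 1*(-185324)) - B(b(-28, 4), 839)) = -12645 + ((382297 - 1*(-185324)) - (-1478 + 1132*4)) = -12645 + ((382297 + 185324) - (-1478 + 4528)) = -12645 + (567621 - 1*3050) = -12645 + (567621 - 3050) = -12645 + 564571 = 551926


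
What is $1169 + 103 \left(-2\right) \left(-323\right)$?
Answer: $67707$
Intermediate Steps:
$1169 + 103 \left(-2\right) \left(-323\right) = 1169 - -66538 = 1169 + 66538 = 67707$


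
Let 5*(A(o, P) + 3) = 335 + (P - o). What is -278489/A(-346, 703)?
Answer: -1392445/1369 ≈ -1017.1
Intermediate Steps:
A(o, P) = 64 - o/5 + P/5 (A(o, P) = -3 + (335 + (P - o))/5 = -3 + (335 + P - o)/5 = -3 + (67 - o/5 + P/5) = 64 - o/5 + P/5)
-278489/A(-346, 703) = -278489/(64 - ⅕*(-346) + (⅕)*703) = -278489/(64 + 346/5 + 703/5) = -278489/1369/5 = -278489*5/1369 = -1392445/1369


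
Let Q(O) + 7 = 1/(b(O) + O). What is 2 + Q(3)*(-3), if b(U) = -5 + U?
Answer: 20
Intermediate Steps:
Q(O) = -7 + 1/(-5 + 2*O) (Q(O) = -7 + 1/((-5 + O) + O) = -7 + 1/(-5 + 2*O))
2 + Q(3)*(-3) = 2 + (2*(18 - 7*3)/(-5 + 2*3))*(-3) = 2 + (2*(18 - 21)/(-5 + 6))*(-3) = 2 + (2*(-3)/1)*(-3) = 2 + (2*1*(-3))*(-3) = 2 - 6*(-3) = 2 + 18 = 20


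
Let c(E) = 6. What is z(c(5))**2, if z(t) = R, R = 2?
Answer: 4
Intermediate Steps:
z(t) = 2
z(c(5))**2 = 2**2 = 4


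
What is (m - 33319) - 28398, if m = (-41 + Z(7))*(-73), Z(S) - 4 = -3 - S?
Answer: -58286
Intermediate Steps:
Z(S) = 1 - S (Z(S) = 4 + (-3 - S) = 1 - S)
m = 3431 (m = (-41 + (1 - 1*7))*(-73) = (-41 + (1 - 7))*(-73) = (-41 - 6)*(-73) = -47*(-73) = 3431)
(m - 33319) - 28398 = (3431 - 33319) - 28398 = -29888 - 28398 = -58286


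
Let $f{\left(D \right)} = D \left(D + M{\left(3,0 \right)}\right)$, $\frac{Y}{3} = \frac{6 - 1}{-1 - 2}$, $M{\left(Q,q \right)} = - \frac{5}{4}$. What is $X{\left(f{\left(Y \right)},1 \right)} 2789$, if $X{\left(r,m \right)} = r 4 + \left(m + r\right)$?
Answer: $\frac{1754281}{4} \approx 4.3857 \cdot 10^{5}$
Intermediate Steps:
$M{\left(Q,q \right)} = - \frac{5}{4}$ ($M{\left(Q,q \right)} = \left(-5\right) \frac{1}{4} = - \frac{5}{4}$)
$Y = -5$ ($Y = 3 \frac{6 - 1}{-1 - 2} = 3 \frac{5}{-3} = 3 \cdot 5 \left(- \frac{1}{3}\right) = 3 \left(- \frac{5}{3}\right) = -5$)
$f{\left(D \right)} = D \left(- \frac{5}{4} + D\right)$ ($f{\left(D \right)} = D \left(D - \frac{5}{4}\right) = D \left(- \frac{5}{4} + D\right)$)
$X{\left(r,m \right)} = m + 5 r$ ($X{\left(r,m \right)} = 4 r + \left(m + r\right) = m + 5 r$)
$X{\left(f{\left(Y \right)},1 \right)} 2789 = \left(1 + 5 \cdot \frac{1}{4} \left(-5\right) \left(-5 + 4 \left(-5\right)\right)\right) 2789 = \left(1 + 5 \cdot \frac{1}{4} \left(-5\right) \left(-5 - 20\right)\right) 2789 = \left(1 + 5 \cdot \frac{1}{4} \left(-5\right) \left(-25\right)\right) 2789 = \left(1 + 5 \cdot \frac{125}{4}\right) 2789 = \left(1 + \frac{625}{4}\right) 2789 = \frac{629}{4} \cdot 2789 = \frac{1754281}{4}$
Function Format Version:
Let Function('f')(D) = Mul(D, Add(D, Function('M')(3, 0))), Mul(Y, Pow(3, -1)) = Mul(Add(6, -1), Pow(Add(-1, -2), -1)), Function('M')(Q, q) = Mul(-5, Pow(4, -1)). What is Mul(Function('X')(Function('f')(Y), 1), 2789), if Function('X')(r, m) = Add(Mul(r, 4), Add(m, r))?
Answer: Rational(1754281, 4) ≈ 4.3857e+5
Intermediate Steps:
Function('M')(Q, q) = Rational(-5, 4) (Function('M')(Q, q) = Mul(-5, Rational(1, 4)) = Rational(-5, 4))
Y = -5 (Y = Mul(3, Mul(Add(6, -1), Pow(Add(-1, -2), -1))) = Mul(3, Mul(5, Pow(-3, -1))) = Mul(3, Mul(5, Rational(-1, 3))) = Mul(3, Rational(-5, 3)) = -5)
Function('f')(D) = Mul(D, Add(Rational(-5, 4), D)) (Function('f')(D) = Mul(D, Add(D, Rational(-5, 4))) = Mul(D, Add(Rational(-5, 4), D)))
Function('X')(r, m) = Add(m, Mul(5, r)) (Function('X')(r, m) = Add(Mul(4, r), Add(m, r)) = Add(m, Mul(5, r)))
Mul(Function('X')(Function('f')(Y), 1), 2789) = Mul(Add(1, Mul(5, Mul(Rational(1, 4), -5, Add(-5, Mul(4, -5))))), 2789) = Mul(Add(1, Mul(5, Mul(Rational(1, 4), -5, Add(-5, -20)))), 2789) = Mul(Add(1, Mul(5, Mul(Rational(1, 4), -5, -25))), 2789) = Mul(Add(1, Mul(5, Rational(125, 4))), 2789) = Mul(Add(1, Rational(625, 4)), 2789) = Mul(Rational(629, 4), 2789) = Rational(1754281, 4)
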